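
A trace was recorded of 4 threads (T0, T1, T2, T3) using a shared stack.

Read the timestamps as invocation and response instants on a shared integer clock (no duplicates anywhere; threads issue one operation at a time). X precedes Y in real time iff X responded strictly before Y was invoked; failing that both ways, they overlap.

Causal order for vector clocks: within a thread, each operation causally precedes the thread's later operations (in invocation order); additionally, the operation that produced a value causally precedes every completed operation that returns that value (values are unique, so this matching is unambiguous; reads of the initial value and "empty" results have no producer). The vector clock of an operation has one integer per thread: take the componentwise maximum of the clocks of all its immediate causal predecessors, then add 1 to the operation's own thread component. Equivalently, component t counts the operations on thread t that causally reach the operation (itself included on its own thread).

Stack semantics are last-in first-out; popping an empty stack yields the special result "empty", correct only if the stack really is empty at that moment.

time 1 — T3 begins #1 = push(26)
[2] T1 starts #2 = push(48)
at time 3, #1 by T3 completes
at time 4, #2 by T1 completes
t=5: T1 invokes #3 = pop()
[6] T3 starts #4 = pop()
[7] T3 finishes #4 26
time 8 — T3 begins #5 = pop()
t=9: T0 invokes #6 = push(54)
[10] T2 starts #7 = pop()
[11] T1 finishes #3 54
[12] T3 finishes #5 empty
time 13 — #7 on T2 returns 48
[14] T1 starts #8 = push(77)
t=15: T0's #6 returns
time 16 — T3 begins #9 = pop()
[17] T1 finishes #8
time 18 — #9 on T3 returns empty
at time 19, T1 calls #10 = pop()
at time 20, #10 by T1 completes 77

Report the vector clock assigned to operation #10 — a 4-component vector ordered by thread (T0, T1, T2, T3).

root op #1, invoked 1: fresh clock plus T3's own tick → (0, 0, 0, 1)
root op #2, invoked 2: fresh clock plus T1's own tick → (0, 1, 0, 0)
root op #6, invoked 9: fresh clock plus T0's own tick → (1, 0, 0, 0)
#4, invoked 6, takes VC(#1)=(0, 0, 0, 1) under max, adds 1 for T3 → (0, 0, 0, 2)
#7, invoked 10, takes VC(#2)=(0, 1, 0, 0) under max, adds 1 for T2 → (0, 1, 1, 0)
#5, invoked 8, takes VC(#4)=(0, 0, 0, 2) under max, adds 1 for T3 → (0, 0, 0, 3)
#3, invoked 5, takes VC(#2)=(0, 1, 0, 0), VC(#6)=(1, 0, 0, 0) under max, adds 1 for T1 → (1, 2, 0, 0)
#9, invoked 16, takes VC(#5)=(0, 0, 0, 3) under max, adds 1 for T3 → (0, 0, 0, 4)
#8, invoked 14, takes VC(#3)=(1, 2, 0, 0) under max, adds 1 for T1 → (1, 3, 0, 0)
#10, invoked 19, takes VC(#8)=(1, 3, 0, 0) under max, adds 1 for T1 → (1, 4, 0, 0)
target: VC(#10) = (1, 4, 0, 0)

(1, 4, 0, 0)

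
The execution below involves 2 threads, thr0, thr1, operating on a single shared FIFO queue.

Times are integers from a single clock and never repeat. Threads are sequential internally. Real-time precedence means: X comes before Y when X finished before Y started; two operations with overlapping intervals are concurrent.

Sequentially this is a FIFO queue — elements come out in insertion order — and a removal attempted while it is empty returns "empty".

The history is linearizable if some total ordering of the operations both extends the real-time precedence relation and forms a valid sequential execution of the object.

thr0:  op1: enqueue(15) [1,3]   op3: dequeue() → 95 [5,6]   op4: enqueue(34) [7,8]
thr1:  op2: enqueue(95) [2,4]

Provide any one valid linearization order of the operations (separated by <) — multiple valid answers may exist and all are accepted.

1. op2 enqueue(95), leaving queue <95>
2. op1 enqueue(15), leaving queue <95,15>
3. op3 dequeue() → 95, leaving queue <15>
4. op4 enqueue(34), leaving queue <15,34>

op2 < op1 < op3 < op4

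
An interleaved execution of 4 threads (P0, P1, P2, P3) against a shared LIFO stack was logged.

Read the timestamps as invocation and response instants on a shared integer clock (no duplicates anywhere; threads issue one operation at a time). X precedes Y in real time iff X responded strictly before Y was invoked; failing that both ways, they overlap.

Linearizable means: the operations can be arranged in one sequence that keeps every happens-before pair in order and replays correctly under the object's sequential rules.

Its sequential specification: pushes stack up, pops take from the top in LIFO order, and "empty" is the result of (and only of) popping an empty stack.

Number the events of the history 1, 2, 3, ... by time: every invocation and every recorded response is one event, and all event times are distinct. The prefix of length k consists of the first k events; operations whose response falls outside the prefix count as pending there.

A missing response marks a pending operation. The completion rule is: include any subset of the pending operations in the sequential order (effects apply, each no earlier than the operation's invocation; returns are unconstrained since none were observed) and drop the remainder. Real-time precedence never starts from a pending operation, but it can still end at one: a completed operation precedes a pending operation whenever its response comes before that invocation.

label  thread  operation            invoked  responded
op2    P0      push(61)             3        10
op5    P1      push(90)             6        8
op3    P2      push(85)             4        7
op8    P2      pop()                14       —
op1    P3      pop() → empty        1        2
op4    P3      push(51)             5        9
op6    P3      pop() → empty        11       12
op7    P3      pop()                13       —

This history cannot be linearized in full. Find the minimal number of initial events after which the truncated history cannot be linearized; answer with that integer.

events 1..11 are still linearizable — one witness is op1, op2, op3, op4, op5:
1. op1 pop() → empty, leaving stack <>
2. op2 push(61), leaving stack <61>
3. op3 push(85), leaving stack <61,85>
4. op4 push(51), leaving stack <61,85,51>
5. op5 push(90), leaving stack <61,85,51,90>
event 12 — op6's response, time 12 — after it, nothing linearizes
sample order op1, op2, op3, op4, op5, op6 stalls at step 6 — op6 pop() → empty has no legal effect
sample order op1, op2, op3, op5, op4, op6 stalls at step 6 — op6 pop() → empty has no legal effect

12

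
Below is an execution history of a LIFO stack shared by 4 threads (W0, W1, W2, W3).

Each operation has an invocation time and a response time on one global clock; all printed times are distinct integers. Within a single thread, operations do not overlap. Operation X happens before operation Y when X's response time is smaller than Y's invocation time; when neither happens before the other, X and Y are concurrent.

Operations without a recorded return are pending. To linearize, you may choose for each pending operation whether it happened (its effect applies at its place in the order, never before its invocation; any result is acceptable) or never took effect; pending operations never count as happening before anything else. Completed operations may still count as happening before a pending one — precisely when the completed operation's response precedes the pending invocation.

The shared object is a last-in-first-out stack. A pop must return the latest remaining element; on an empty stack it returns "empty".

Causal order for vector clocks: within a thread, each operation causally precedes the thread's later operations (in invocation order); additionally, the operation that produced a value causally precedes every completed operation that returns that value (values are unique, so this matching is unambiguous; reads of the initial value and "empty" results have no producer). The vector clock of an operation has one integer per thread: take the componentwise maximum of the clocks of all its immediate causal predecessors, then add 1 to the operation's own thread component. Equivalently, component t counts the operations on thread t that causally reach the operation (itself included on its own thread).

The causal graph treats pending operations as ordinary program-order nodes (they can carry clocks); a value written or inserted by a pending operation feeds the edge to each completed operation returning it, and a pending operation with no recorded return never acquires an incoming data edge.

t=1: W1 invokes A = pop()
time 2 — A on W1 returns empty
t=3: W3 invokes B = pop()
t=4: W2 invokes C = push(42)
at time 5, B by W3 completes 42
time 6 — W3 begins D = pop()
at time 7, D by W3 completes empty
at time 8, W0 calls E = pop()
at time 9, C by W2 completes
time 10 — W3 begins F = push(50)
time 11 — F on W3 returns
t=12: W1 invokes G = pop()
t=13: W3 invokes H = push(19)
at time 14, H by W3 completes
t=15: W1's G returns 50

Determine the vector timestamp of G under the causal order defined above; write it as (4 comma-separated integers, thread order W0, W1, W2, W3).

invoked at 4, C has no predecessors; its own W2 bump gives (0, 0, 1, 0)
invoked at 1, A has no predecessors; its own W1 bump gives (0, 1, 0, 0)
invoked at 8, E has no predecessors; its own W0 bump gives (1, 0, 0, 0)
from VC(C)=(0, 0, 1, 0), B (invoked 3) maxes components and bumps W3 → (0, 0, 1, 1)
from VC(B)=(0, 0, 1, 1), D (invoked 6) maxes components and bumps W3 → (0, 0, 1, 2)
from VC(D)=(0, 0, 1, 2), F (invoked 10) maxes components and bumps W3 → (0, 0, 1, 3)
from VC(F)=(0, 0, 1, 3), H (invoked 13) maxes components and bumps W3 → (0, 0, 1, 4)
from VC(A)=(0, 1, 0, 0), VC(F)=(0, 0, 1, 3), G (invoked 12) maxes components and bumps W1 → (0, 2, 1, 3)
target: VC(G) = (0, 2, 1, 3)

(0, 2, 1, 3)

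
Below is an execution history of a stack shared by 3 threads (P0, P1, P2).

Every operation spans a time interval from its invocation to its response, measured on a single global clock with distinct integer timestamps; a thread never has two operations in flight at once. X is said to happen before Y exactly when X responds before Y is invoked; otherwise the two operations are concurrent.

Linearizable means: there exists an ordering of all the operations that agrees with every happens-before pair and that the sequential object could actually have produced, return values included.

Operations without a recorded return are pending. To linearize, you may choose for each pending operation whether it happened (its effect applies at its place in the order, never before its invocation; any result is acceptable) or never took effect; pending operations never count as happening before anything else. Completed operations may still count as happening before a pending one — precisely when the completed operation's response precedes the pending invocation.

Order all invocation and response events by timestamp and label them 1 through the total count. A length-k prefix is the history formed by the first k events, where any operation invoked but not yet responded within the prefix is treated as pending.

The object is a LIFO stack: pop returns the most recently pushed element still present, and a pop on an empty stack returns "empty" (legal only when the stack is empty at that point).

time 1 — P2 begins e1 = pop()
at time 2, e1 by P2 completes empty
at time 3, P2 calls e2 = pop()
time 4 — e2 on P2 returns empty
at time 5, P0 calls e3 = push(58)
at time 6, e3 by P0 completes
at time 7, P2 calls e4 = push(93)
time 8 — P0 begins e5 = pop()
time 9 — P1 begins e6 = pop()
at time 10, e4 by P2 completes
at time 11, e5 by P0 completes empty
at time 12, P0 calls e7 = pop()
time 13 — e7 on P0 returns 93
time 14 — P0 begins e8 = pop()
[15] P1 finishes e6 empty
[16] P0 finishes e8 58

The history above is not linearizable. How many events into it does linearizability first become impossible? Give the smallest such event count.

events 1..14 are linearizable; a witness order is e1, e2, e3, e6, e5, e4, e7:
1. e1 pop() → empty, leaving stack <>
2. e2 pop() → empty, leaving stack <>
3. e3 push(58), leaving stack <58>
4. e6 pop() (pending, included), leaving stack <>
5. e5 pop() → empty, leaving stack <>
6. e4 push(93), leaving stack <93>
7. e7 pop() → 93, leaving stack <>
adding event 15 (e6 responds at 15) leaves no legal real-time order
no escape via the 1 pending operation (e8): every completion choice fails
take e1, e2, e3, e4, e5, e6, e7 (pending dropped): step 5 already fails, because e5 pop() → empty cannot occur there
take e1, e2, e3, e4, e5, e7, e6 (pending dropped): step 5 already fails, because e5 pop() → empty cannot occur there

15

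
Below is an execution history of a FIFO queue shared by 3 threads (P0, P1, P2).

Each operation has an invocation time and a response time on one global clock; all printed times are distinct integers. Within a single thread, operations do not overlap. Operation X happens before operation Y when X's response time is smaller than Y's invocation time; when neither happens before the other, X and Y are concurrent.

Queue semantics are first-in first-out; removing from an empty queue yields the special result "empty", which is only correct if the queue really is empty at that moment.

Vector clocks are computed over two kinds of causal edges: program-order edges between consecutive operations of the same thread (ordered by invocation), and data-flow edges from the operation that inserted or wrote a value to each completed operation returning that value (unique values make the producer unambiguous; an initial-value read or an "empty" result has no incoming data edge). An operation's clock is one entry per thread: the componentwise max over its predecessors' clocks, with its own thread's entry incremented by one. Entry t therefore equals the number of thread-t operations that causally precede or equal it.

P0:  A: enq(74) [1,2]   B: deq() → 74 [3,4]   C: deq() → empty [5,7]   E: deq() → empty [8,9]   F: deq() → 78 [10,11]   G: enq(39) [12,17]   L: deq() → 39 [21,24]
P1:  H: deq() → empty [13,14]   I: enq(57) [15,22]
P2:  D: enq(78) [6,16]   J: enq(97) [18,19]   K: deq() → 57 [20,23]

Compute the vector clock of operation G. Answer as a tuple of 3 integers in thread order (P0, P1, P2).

no predecessors for D (invoked 6): P2 increments from zero → (0, 0, 1)
no predecessors for H (invoked 13): P1 increments from zero → (0, 1, 0)
no predecessors for A (invoked 1): P0 increments from zero → (1, 0, 0)
J, invoked 18, takes VC(D)=(0, 0, 1) under max, adds 1 for P2 → (0, 0, 2)
I, invoked 15, takes VC(H)=(0, 1, 0) under max, adds 1 for P1 → (0, 2, 0)
B, invoked 3, takes VC(A)=(1, 0, 0) under max, adds 1 for P0 → (2, 0, 0)
C, invoked 5, takes VC(B)=(2, 0, 0) under max, adds 1 for P0 → (3, 0, 0)
E, invoked 8, takes VC(C)=(3, 0, 0) under max, adds 1 for P0 → (4, 0, 0)
K, invoked 20, takes VC(I)=(0, 2, 0), VC(J)=(0, 0, 2) under max, adds 1 for P2 → (0, 2, 3)
F, invoked 10, takes VC(D)=(0, 0, 1), VC(E)=(4, 0, 0) under max, adds 1 for P0 → (5, 0, 1)
G, invoked 12, takes VC(F)=(5, 0, 1) under max, adds 1 for P0 → (6, 0, 1)
L, invoked 21, takes VC(G)=(6, 0, 1) under max, adds 1 for P0 → (7, 0, 1)
target: VC(G) = (6, 0, 1)

(6, 0, 1)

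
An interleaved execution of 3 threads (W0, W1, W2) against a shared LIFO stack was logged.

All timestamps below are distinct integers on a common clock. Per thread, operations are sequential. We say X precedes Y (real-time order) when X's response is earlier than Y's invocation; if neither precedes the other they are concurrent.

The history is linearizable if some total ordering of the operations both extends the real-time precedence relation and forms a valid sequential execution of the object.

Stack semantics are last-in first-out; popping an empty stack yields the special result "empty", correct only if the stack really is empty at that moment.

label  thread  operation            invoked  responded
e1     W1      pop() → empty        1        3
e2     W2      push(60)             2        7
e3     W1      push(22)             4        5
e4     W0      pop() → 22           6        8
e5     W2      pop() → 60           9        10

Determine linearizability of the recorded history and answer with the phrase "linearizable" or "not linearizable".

linearizable

one valid linearization: e1, e2, e3, e4, e5
after step 1 (e1 pop() → empty): stack <>
after step 2 (e2 push(60)): stack <60>
after step 3 (e3 push(22)): stack <60,22>
after step 4 (e4 pop() → 22): stack <60>
after step 5 (e5 pop() → 60): stack <>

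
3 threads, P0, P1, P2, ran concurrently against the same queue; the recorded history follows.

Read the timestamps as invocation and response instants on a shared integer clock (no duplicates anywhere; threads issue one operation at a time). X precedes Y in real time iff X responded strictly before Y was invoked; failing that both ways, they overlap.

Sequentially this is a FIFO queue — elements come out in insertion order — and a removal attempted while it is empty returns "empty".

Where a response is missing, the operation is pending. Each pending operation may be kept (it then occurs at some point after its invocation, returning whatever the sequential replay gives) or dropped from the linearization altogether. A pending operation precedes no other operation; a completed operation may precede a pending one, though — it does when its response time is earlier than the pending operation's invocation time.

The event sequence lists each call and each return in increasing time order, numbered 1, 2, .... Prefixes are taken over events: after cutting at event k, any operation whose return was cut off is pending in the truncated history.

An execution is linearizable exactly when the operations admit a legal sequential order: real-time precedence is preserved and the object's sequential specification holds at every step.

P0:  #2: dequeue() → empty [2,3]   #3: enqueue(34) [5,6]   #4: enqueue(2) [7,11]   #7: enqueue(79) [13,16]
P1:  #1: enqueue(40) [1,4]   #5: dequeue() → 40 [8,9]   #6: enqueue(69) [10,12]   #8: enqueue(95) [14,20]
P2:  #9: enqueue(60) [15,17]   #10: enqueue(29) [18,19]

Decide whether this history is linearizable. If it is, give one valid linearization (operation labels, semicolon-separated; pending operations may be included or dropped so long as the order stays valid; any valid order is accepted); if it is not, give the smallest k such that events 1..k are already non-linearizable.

linearizable — witness: #2; #1; #3; #4; #5; #6; #7; #8; #9; #10

after step 1 (#2 dequeue() → empty): queue <>
after step 2 (#1 enqueue(40)): queue <40>
after step 3 (#3 enqueue(34)): queue <40,34>
after step 4 (#4 enqueue(2)): queue <40,34,2>
after step 5 (#5 dequeue() → 40): queue <34,2>
after step 6 (#6 enqueue(69)): queue <34,2,69>
after step 7 (#7 enqueue(79)): queue <34,2,69,79>
after step 8 (#8 enqueue(95)): queue <34,2,69,79,95>
after step 9 (#9 enqueue(60)): queue <34,2,69,79,95,60>
after step 10 (#10 enqueue(29)): queue <34,2,69,79,95,60,29>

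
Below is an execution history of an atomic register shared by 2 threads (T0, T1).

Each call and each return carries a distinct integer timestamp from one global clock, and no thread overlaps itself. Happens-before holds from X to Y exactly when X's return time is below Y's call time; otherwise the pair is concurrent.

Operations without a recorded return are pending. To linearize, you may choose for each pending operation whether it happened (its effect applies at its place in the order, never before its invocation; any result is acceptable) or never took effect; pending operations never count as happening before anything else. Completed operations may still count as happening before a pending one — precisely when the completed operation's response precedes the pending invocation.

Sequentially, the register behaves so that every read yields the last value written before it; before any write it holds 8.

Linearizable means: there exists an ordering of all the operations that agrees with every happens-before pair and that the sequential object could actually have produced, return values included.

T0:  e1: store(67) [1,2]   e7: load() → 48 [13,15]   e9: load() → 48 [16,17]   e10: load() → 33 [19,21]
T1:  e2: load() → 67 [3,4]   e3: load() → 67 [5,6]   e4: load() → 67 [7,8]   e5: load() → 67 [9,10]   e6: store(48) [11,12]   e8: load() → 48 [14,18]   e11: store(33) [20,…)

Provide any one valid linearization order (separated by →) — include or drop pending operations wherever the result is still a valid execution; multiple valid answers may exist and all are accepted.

e1 → e2 → e3 → e4 → e5 → e6 → e7 → e8 → e9 → e11 → e10

1. e1 store(67), leaving value 67
2. e2 load() → 67, leaving value 67
3. e3 load() → 67, leaving value 67
4. e4 load() → 67, leaving value 67
5. e5 load() → 67, leaving value 67
6. e6 store(48), leaving value 48
7. e7 load() → 48, leaving value 48
8. e8 load() → 48, leaving value 48
9. e9 load() → 48, leaving value 48
10. e11 store(33) (pending, included), leaving value 33
11. e10 load() → 33, leaving value 33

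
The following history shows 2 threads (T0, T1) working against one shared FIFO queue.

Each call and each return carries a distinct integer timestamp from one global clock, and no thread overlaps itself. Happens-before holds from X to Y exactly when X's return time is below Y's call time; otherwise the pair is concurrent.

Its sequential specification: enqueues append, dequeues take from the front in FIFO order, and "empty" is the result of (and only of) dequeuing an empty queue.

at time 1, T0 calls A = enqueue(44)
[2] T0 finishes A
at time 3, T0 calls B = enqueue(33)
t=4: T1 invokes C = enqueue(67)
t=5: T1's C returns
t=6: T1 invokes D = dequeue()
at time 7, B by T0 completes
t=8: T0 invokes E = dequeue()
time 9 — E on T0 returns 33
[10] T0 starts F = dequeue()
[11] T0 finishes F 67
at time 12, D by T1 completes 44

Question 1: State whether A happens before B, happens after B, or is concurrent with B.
Answer: before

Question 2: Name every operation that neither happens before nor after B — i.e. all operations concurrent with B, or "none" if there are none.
Answer: C, D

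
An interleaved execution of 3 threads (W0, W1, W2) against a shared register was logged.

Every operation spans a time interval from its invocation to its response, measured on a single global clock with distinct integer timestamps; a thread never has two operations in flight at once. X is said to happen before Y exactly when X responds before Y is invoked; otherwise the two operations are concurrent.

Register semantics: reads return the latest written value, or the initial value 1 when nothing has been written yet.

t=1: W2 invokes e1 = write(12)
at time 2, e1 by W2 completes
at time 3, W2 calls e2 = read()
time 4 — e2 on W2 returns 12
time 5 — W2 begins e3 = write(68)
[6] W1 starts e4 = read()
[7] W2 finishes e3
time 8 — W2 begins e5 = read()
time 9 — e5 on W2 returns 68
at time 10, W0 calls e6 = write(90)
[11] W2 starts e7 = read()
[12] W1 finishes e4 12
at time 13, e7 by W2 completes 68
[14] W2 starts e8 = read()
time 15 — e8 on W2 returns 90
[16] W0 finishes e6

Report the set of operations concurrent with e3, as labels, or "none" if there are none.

e4

e3 runs from 5 to 7; window-overlapping ops are concurrent
e1 [1,2]: before
e2 [3,4]: before
e4 [6,12]: concurrent
e5 [8,9]: after
e6 [10,16]: after
e7 [11,13]: after
e8 [14,15]: after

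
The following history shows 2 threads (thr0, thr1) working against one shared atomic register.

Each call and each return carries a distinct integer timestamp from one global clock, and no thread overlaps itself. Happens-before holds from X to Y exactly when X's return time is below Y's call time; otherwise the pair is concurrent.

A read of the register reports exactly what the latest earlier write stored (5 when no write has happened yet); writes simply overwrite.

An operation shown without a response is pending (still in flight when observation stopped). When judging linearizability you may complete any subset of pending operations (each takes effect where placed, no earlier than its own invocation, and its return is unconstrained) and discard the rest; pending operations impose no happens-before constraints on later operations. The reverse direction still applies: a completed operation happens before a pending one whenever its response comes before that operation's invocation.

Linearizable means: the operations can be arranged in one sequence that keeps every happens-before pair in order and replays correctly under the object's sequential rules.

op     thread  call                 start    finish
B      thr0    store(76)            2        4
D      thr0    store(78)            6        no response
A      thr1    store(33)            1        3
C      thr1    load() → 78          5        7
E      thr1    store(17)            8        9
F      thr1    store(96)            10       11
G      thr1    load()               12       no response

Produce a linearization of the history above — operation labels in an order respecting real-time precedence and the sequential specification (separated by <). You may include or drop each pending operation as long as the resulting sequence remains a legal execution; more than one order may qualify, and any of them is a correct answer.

1. A store(33), leaving value 33
2. B store(76), leaving value 76
3. D store(78) (pending, included), leaving value 78
4. C load() → 78, leaving value 78
5. E store(17), leaving value 17
6. F store(96), leaving value 96

A < B < D < C < E < F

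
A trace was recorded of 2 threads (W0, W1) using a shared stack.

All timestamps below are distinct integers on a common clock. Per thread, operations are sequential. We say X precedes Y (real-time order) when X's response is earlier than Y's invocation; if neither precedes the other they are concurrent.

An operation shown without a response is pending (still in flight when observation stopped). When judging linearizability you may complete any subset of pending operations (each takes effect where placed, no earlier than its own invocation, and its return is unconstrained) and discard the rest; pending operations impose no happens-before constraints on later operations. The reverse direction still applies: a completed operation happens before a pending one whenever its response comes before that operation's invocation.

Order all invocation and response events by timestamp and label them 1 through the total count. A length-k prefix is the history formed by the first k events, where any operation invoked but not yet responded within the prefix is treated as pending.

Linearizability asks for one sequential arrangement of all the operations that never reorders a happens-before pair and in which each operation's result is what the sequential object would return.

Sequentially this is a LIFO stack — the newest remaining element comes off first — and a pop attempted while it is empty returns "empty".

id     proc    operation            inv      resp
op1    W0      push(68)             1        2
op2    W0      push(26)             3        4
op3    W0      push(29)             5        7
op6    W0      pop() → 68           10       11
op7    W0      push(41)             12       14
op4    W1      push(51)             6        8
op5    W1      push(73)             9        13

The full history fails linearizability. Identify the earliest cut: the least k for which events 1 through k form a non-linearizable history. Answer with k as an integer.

events 1..10 are still linearizable — one witness is op1, op2, op3, op4:
1. op1 push(68), leaving stack <68>
2. op2 push(26), leaving stack <68,26>
3. op3 push(29), leaving stack <68,26,29>
4. op4 push(51), leaving stack <68,26,29,51>
event 11 — op6's response, time 11 — after it, nothing linearizes
completion choices over the 1 pending operation (op5) were checked; none helps
for example op1, op2, op3, op4, op6 (pending dropped) fails at step 5: op6 pop() → 68 is not legal there
for example op1, op2, op4, op3, op6 (pending dropped) fails at step 5: op6 pop() → 68 is not legal there

11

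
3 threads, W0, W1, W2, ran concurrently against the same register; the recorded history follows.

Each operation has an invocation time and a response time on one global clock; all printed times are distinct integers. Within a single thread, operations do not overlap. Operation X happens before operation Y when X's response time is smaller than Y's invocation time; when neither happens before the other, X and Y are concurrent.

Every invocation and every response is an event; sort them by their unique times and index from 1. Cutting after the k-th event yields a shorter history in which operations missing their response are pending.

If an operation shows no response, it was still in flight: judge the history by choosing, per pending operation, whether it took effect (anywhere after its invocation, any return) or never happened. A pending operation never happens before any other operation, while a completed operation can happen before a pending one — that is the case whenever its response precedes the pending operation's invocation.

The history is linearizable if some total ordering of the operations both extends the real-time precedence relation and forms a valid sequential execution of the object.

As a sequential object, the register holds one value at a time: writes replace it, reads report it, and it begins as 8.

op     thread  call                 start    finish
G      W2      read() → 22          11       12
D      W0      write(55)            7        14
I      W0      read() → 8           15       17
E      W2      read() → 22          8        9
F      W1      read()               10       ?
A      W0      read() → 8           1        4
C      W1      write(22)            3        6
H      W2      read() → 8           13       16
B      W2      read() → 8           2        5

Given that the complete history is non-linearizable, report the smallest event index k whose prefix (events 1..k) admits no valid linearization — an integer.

16

events 1..15 are still linearizable — one witness is A, B, C, E, F, G, D:
after step 1 (A read() → 8): value 8
after step 2 (B read() → 8): value 8
after step 3 (C write(22)): value 22
after step 4 (E read() → 22): value 22
after step 5 (F read() (pending, included)): value 22
after step 6 (G read() → 22): value 22
after step 7 (D write(55)): value 55
event 16 — H's response, time 16 — after it, nothing linearizes
no escape via the 2 pending operations (F, I): every completion choice fails
sample order A, B, C, D, E, G, H (pending dropped) stalls at step 5 — E read() → 22 has no legal effect
sample order A, B, C, E, D, G, H (pending dropped) stalls at step 6 — G read() → 22 has no legal effect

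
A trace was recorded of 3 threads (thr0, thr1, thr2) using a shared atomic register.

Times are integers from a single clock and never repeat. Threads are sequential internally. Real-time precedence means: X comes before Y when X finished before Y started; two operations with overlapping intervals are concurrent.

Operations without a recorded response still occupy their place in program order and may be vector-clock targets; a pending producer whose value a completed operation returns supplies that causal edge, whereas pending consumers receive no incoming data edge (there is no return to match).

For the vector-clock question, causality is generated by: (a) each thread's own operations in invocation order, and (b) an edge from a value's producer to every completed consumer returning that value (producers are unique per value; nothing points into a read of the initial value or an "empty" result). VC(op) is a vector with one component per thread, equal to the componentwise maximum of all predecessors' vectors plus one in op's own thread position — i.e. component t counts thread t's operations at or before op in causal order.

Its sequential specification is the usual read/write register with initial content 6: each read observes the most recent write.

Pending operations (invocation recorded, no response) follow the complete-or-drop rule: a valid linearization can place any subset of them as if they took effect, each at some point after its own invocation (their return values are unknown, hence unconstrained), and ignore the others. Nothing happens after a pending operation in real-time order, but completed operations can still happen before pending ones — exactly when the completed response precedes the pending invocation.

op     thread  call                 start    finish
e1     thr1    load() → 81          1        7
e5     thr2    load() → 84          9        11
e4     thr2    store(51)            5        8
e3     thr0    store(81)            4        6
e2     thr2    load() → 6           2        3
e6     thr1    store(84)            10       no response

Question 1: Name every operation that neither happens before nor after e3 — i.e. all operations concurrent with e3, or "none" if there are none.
e1, e4

e3 spans [4,6]; an op avoiding the whole window 4..6 is ordered, any other is concurrent
e1 [1,7]: concurrent
e2 [2,3]: before
e4 [5,8]: concurrent
e5 [9,11]: after
e6 [10,…): after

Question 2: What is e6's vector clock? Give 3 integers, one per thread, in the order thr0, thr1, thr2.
(1, 2, 0)

root op e2, invoked 2: fresh clock plus thr2's own tick → (0, 0, 1)
root op e3, invoked 4: fresh clock plus thr0's own tick → (1, 0, 0)
VC(e4, invoked at 5): max of VC(e2)=(0, 0, 1), then +1 on thread thr2 → (0, 0, 2)
VC(e1, invoked at 1): max of VC(e3)=(1, 0, 0), then +1 on thread thr1 → (1, 1, 0)
VC(e6, invoked at 10): max of VC(e1)=(1, 1, 0), then +1 on thread thr1 → (1, 2, 0)
VC(e5, invoked at 9): max of VC(e4)=(0, 0, 2), VC(e6)=(1, 2, 0), then +1 on thread thr2 → (1, 2, 3)
target: VC(e6) = (1, 2, 0)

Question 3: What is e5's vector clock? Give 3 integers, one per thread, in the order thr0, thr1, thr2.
(1, 2, 3)

e2, invoked 2, has no incoming edges; only thr2's bump applies → (0, 0, 1)
e3, invoked 4, has no incoming edges; only thr0's bump applies → (1, 0, 0)
invoked at 5, e4 merges VC(e2)=(0, 0, 1) and bumps thr2's slot → (0, 0, 2)
invoked at 1, e1 merges VC(e3)=(1, 0, 0) and bumps thr1's slot → (1, 1, 0)
invoked at 10, e6 merges VC(e1)=(1, 1, 0) and bumps thr1's slot → (1, 2, 0)
invoked at 9, e5 merges VC(e4)=(0, 0, 2), VC(e6)=(1, 2, 0) and bumps thr2's slot → (1, 2, 3)
target: VC(e5) = (1, 2, 3)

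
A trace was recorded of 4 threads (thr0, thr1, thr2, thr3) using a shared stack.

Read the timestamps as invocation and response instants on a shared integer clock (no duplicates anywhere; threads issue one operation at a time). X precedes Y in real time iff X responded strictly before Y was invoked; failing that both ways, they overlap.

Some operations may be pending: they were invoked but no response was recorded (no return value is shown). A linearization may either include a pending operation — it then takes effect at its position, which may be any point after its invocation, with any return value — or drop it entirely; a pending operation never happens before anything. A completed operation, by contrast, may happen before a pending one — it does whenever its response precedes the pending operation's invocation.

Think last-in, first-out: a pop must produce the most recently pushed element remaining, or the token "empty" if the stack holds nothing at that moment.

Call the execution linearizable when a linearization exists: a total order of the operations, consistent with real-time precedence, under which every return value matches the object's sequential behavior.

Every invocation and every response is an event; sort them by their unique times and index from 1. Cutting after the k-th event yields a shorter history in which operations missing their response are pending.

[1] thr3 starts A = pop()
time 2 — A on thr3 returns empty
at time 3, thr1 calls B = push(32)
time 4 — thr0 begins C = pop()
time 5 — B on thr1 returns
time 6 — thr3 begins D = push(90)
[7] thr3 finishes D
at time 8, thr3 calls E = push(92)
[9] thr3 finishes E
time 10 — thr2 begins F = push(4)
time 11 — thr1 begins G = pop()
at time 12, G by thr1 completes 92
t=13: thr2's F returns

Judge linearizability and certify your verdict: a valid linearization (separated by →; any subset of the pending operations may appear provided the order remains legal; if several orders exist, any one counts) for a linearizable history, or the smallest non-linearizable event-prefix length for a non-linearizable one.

linearizable — witness: A → B → C → D → E → G → F

1. A pop() → empty, leaving stack <>
2. B push(32), leaving stack <32>
3. C pop() (pending, included), leaving stack <>
4. D push(90), leaving stack <90>
5. E push(92), leaving stack <90,92>
6. G pop() → 92, leaving stack <90>
7. F push(4), leaving stack <90,4>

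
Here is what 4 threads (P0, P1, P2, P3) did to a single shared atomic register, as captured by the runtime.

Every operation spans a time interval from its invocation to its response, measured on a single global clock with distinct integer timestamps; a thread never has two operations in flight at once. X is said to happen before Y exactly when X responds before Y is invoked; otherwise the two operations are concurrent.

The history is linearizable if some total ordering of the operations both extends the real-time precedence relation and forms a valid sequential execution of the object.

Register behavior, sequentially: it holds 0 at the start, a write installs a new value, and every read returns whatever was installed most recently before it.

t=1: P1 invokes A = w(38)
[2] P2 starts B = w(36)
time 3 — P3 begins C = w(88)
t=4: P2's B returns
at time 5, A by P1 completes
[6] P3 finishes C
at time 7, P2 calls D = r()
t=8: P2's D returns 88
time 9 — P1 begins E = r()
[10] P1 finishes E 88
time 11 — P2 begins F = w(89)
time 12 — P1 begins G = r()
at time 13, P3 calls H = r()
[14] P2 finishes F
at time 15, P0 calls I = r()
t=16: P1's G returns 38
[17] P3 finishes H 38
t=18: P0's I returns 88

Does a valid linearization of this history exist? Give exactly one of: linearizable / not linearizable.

not linearizable

the violation lands at event 16, G's response at time 16: events 1..15 linearize, events 1..16 do not
7 completed operations, 12 real-time-consistent orders — every atomic register replay fails
including or dropping the 2 pending operations (H, I) in any combination fails
for example A, B, C, D, E, F, G (pending dropped) fails at step 7: G r() → 38 is not legal there
for example A, B, C, D, E, G, F (pending dropped) fails at step 6: G r() → 38 is not legal there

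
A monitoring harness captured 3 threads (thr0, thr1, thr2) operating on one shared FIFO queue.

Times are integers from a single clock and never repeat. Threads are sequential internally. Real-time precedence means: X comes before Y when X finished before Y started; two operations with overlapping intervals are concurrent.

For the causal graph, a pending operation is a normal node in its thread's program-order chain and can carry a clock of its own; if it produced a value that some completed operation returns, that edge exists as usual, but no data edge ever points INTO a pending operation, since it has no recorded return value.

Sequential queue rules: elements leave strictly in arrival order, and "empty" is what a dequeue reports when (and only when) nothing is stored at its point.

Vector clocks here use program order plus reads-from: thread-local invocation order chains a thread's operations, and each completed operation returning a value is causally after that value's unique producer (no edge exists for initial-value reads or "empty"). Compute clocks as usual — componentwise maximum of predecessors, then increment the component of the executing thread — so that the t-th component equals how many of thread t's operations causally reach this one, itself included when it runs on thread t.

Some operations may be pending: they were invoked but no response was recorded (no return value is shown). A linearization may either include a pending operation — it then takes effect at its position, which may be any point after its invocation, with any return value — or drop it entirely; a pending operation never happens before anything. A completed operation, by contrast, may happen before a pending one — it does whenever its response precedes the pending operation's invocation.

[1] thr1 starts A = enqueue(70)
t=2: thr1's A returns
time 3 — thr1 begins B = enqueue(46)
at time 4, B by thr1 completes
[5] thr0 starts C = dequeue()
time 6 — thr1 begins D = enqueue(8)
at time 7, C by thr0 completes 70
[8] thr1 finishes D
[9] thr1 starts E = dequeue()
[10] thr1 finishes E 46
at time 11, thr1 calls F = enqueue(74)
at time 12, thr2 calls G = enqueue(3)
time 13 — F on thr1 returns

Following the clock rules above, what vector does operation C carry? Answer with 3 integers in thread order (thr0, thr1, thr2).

G, invoked 12, has no incoming edges; only thr2's bump applies → (0, 0, 1)
A, invoked 1, has no incoming edges; only thr1's bump applies → (0, 1, 0)
B, invoked 3, takes VC(A)=(0, 1, 0) under max, adds 1 for thr1 → (0, 2, 0)
C, invoked 5, takes VC(A)=(0, 1, 0) under max, adds 1 for thr0 → (1, 1, 0)
D, invoked 6, takes VC(B)=(0, 2, 0) under max, adds 1 for thr1 → (0, 3, 0)
E, invoked 9, takes VC(B)=(0, 2, 0), VC(D)=(0, 3, 0) under max, adds 1 for thr1 → (0, 4, 0)
F, invoked 11, takes VC(E)=(0, 4, 0) under max, adds 1 for thr1 → (0, 5, 0)
target: VC(C) = (1, 1, 0)

(1, 1, 0)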